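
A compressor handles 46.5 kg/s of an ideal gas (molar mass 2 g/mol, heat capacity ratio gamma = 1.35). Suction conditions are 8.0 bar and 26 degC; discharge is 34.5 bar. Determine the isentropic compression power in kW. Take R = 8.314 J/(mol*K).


Isentropic work: W = m*(gamma/(gamma-1))*(R*T1/MW)*((P2/P1)^((gamma-1)/gamma) - 1)
T1 = 26 + 273.15 = 299.15 K
Pressure ratio = 34.5 / 8.0 = 4.3125
Exponent = (1.35 - 1)/1.35 = 0.259259
(P2/P1)^exp - 1 = 4.3125^0.259259 - 1 = 0.460694
W = 46.5 * 1.35 / 0.35 * 8.314 * 299.15 / 2 * 0.460694 = 102800

102800 kW


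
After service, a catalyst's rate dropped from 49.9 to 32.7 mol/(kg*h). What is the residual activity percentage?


Activity (%) = (rate_used / rate_fresh) * 100
rate_used = 32.7, rate_fresh = 49.9
= (32.7 / 49.9) * 100
= 0.6553 * 100 = 65.53

65.53 %


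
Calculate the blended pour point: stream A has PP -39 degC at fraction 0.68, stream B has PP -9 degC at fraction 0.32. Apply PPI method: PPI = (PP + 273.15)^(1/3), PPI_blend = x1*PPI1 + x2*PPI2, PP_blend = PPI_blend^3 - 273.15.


PPI_1 = (-39 + 273.15)^(1/3) = 6.163557
PPI_2 = (-9 + 273.15)^(1/3) = 6.416283
PPI_blend = 0.68 * 6.163557 + 0.32 * 6.416283 = 6.244429
PP_blend = 6.244429^3 - 273.15 = 243.4884 - 273.15 = -29.66

-29.66 degC


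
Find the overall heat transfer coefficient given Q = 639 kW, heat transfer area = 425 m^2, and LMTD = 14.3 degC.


From Q = U*A*LMTD, U = Q / (A * LMTD)
U = 639 / (425 * 14.3) = 639 / 6077.5 = 0.1051

0.1051 kW/(m^2*K)


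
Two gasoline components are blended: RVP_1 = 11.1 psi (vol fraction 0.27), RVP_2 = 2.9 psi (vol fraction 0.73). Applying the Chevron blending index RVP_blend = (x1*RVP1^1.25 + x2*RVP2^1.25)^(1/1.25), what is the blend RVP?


Chevron index: RVP_blend = (sum xi*RVPi^1.25)^(1/1.25)
RVP^1.25 terms: 0.27 * 11.1^1.25 + 0.73 * 2.9^1.25 = 8.23299
RVP_blend = 8.23299^(1/1.25) = 5.401

5.401 psi


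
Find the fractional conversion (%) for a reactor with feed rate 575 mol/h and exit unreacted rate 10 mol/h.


X = (F_in - F_out) / F_in * 100
Moles reacted = 575 - 10 = 565
X = 565 / 575 * 100
= 0.9826 * 100
= 98.26 %

98.26 %


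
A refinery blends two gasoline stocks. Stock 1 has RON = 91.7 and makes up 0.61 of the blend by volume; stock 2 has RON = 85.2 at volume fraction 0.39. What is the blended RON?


Linear blending: RON_blend = sum(vi * RONi)
Contribution 1: 0.61 * 91.7 = 55.937
Contribution 2: 0.39 * 85.2 = 33.228
RON_blend = 55.937 + 33.228 = 89.165

89.165


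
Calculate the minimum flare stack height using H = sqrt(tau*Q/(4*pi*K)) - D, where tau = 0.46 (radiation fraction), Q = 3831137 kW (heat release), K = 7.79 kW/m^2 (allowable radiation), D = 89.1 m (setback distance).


tau*Q/(4*pi*K) = 0.46 * 3831137 / (4 * pi * 7.79) = 18002.7
sqrt(18002.7) = 134.174
H = 134.174 - 89.1 = 45.07

45.07 m


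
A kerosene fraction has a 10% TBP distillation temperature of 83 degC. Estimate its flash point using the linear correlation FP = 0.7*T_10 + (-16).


FP = 0.7 * 83 + (-16) = 42.1

42.1 degC


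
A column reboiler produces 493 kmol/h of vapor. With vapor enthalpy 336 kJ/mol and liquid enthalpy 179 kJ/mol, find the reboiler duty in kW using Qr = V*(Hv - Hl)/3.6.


Qr = 493 * (336 - 179) / 3.6 = 493 * 157 / 3.6 = 21500

21500 kW


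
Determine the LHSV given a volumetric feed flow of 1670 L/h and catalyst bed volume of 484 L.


LHSV = volumetric feed rate / catalyst volume
= 1670 L/h / 484 L
= 3.450 h^-1

3.450 h^-1


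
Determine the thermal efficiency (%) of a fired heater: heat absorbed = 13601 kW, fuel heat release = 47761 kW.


Furnace efficiency = Q_absorbed / Q_fuel * 100
= 13601 / 47761 * 100 = 28.48

28.48 %


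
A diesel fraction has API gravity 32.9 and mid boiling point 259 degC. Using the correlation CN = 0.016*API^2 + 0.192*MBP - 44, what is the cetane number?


CN = 0.016 * 32.9^2 + 0.192 * 259 - 44
CN = 17.31856 + 49.728 - 44 = 23.04656

23.04656


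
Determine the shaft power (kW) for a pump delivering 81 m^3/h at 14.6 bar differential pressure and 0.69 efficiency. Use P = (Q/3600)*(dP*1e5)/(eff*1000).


Q = 81 / 3600 = 0.0225 m^3/s
P = 0.0225 * (14.6 * 1e5) / 0.69 / 1000 = 47.61

47.61 kW


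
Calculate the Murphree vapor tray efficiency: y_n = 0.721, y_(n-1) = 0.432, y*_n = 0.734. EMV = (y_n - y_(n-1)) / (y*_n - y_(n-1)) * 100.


Murphree vapor efficiency: EMV = (y_n - y_(n-1)) / (y*_n - y_(n-1)) * 100
EMV = (0.721 - 0.432) / (0.734 - 0.432) * 100 = 0.289 / 0.302 * 100 = 95.70

95.70 %


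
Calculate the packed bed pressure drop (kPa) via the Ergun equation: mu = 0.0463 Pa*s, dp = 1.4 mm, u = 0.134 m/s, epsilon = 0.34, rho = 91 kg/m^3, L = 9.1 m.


dp = 1.4 mm = 0.0014 m
Viscous term = 150*0.0463*0.134*(1-0.34)^2 / (0.0014^2*0.34^3) = 5262260
Inertial term = 1.75*91*0.134^2*(1-0.34) / (0.0014*0.34^3) = 34298
dP/L = 5262260 + 34298 = 5296560 Pa/m
dP = 5296560 * 9.1 / 1000 = 48200 kPa

48200 kPa


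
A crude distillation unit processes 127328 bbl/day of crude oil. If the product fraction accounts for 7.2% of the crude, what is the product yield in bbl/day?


Crude throughput = 127328 bbl/day
Fraction yield = 7.2%
yield = throughput * fraction / 100
yield = 127328 * 7.2 / 100 = 9167.616

9167.616 bbl/day


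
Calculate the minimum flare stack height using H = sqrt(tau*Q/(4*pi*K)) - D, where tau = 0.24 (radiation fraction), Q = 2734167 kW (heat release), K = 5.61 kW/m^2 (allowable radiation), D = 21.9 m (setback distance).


tau*Q/(4*pi*K) = 0.24 * 2734167 / (4 * pi * 5.61) = 9308.15
sqrt(9308.15) = 96.4788
H = 96.4788 - 21.9 = 74.58

74.58 m


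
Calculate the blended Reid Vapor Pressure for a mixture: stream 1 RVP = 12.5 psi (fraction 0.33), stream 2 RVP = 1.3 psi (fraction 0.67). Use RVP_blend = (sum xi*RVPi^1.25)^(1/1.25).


Chevron index: RVP_blend = (sum xi*RVPi^1.25)^(1/1.25)
RVP^1.25 terms: 0.33 * 12.5^1.25 + 0.67 * 1.3^1.25 = 8.68629
RVP_blend = 8.68629^(1/1.25) = 5.637

5.637 psi


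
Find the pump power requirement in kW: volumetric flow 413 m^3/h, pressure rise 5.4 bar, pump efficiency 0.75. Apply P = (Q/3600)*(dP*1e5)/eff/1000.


Q = 413 / 3600 = 0.114722 m^3/s
P = 0.114722 * (5.4 * 1e5) / 0.75 / 1000 = 82.60

82.60 kW


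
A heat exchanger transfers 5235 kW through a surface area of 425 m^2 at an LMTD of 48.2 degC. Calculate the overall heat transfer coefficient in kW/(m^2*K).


From Q = U*A*LMTD, U = Q / (A * LMTD)
U = 5235 / (425 * 48.2) = 5235 / 20485 = 0.2556

0.2556 kW/(m^2*K)


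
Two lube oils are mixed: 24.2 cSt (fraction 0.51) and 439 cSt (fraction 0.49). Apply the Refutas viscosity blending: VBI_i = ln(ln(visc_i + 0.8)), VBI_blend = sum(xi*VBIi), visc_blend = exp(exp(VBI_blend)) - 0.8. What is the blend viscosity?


Refutas method: VBN_i = 14.534*ln(ln(visc_i + 0.8)) + 10.975, blended linearly by mass fraction; since VBN is linear in VBI_i = ln(ln(visc_i + 0.8)) and the fractions sum to 1, blend VBI directly: visc = exp(exp(VBI_blend)) - 0.8
VBI_1 = ln(ln(24.2 + 0.8)) = 1.16903
VBI_2 = ln(ln(439 + 0.8)) = 1.80604
VBI_blend = 0.51 * 1.16903 + 0.49 * 1.80604 = 1.48116
visc_blend = exp(exp(1.48116)) - 0.8 = 80.49

80.49 cSt


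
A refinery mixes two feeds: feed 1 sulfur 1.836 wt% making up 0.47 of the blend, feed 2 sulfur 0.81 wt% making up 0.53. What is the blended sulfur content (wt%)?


Linear sulfur blending: S_blend = x1*S1 + x2*S2
Contribution 1: 0.47 * 1.836 = 0.86292 wt%
Contribution 2: 0.53 * 0.81 = 0.4293 wt%
S_blend = 0.86292 + 0.4293 = 1.29222

1.29222 wt%


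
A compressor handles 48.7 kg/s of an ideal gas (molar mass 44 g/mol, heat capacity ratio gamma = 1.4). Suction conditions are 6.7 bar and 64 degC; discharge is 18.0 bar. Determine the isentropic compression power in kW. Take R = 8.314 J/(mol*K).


Isentropic work: W = m*(gamma/(gamma-1))*(R*T1/MW)*((P2/P1)^((gamma-1)/gamma) - 1)
T1 = 64 + 273.15 = 337.15 K
Pressure ratio = 18.0 / 6.7 = 2.68657
Exponent = (1.4 - 1)/1.4 = 0.285714
(P2/P1)^exp - 1 = 2.68657^0.285714 - 1 = 0.326258
W = 48.7 * 1.4 / 0.4 * 8.314 * 337.15 / 44 * 0.326258 = 3543

3543 kW


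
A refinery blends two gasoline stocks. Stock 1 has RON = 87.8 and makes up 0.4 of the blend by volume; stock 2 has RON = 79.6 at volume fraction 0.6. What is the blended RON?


Linear blending: RON_blend = sum(vi * RONi)
Contribution 1: 0.4 * 87.8 = 35.12
Contribution 2: 0.6 * 79.6 = 47.76
RON_blend = 35.12 + 47.76 = 82.88

82.88


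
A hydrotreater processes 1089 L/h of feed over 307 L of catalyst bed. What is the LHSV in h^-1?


LHSV = volumetric feed rate / catalyst volume
= 1089 L/h / 307 L
= 3.547 h^-1

3.547 h^-1


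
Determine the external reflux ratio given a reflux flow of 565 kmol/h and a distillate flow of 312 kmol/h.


Reflux ratio definition: R = L / D (liquid returned / distillate withdrawn)
L = 565 kmol/h, D = 312 kmol/h
R = 565 / 312 = 1.811

1.811


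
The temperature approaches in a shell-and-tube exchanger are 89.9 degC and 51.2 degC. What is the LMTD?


LMTD = (dT1 - dT2) / ln(dT1/dT2)
= (89.9 - 51.2) / ln(89.9 / 51.2) = 38.7 / 0.562958 = 68.74

68.74 degC


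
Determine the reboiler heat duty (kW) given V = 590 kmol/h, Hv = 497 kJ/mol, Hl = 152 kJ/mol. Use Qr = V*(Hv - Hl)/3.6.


Qr = 590 * (497 - 152) / 3.6 = 590 * 345 / 3.6 = 56540

56540 kW


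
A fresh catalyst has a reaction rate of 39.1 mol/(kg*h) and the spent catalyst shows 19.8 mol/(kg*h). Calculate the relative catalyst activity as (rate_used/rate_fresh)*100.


Activity (%) = (rate_used / rate_fresh) * 100
rate_used = 19.8, rate_fresh = 39.1
= (19.8 / 39.1) * 100
= 0.5064 * 100 = 50.64

50.64 %


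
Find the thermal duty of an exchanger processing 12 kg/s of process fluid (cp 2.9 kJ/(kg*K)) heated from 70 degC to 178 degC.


Q = m_dot * cp * delta_T
delta_T = 178 - 70 = 108 K
Q = 12 * 2.9 * 108
= 34.8 * 108
= 3758.4 kW

3758.4 kW


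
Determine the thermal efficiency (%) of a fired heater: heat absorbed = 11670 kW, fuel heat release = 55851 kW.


Furnace efficiency = Q_absorbed / Q_fuel * 100
= 11670 / 55851 * 100 = 20.89

20.89 %


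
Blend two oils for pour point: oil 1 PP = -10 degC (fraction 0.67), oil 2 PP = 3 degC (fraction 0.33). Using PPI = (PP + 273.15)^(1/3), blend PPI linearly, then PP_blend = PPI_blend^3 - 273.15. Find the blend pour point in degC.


PPI_1 = (-10 + 273.15)^(1/3) = 6.408176
PPI_2 = (3 + 273.15)^(1/3) = 6.512009
PPI_blend = 0.67 * 6.408176 + 0.33 * 6.512009 = 6.442441
PP_blend = 6.442441^3 - 273.15 = 267.3938 - 273.15 = -5.76

-5.76 degC


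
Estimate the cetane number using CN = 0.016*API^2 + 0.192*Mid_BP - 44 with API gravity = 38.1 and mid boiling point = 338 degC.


CN = 0.016 * 38.1^2 + 0.192 * 338 - 44
CN = 23.22576 + 64.896 - 44 = 44.12176

44.12176


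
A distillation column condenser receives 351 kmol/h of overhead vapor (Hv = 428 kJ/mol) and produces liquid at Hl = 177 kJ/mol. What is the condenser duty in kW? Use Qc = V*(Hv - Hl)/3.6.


Qc = 351 * (428 - 177) / 3.6 = 351 * 251 / 3.6 = 24470

24470 kW


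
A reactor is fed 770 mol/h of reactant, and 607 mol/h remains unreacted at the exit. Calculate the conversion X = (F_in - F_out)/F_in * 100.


X = (F_in - F_out) / F_in * 100
Moles reacted = 770 - 607 = 163
X = 163 / 770 * 100
= 0.2117 * 100
= 21.17 %

21.17 %


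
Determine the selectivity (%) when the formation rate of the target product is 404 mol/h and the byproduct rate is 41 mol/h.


Selectivity = desired / (desired + undesired) * 100
Total products = 404 + 41 = 445 mol/h
S = 404 / 445 * 100
= 0.9079 * 100
= 90.79 %

90.79 %


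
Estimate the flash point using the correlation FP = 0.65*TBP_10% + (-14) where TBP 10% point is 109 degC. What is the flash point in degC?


FP = 0.65 * 109 + (-14) = 56.85

56.85 degC


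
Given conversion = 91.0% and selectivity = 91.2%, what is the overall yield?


Overall yield = conversion (%) * selectivity (%) / 100
Conversion = 91.0%, Selectivity = 91.2%
Y = 91.0 * 91.2 / 100
= 82.992 %

82.992 %


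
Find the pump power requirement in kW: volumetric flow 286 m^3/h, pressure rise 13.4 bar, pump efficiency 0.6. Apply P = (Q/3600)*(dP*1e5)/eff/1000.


Q = 286 / 3600 = 0.0794444 m^3/s
P = 0.0794444 * (13.4 * 1e5) / 0.6 / 1000 = 177.4

177.4 kW


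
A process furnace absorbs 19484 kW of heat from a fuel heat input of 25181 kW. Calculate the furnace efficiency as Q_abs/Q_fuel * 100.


Furnace efficiency = Q_absorbed / Q_fuel * 100
= 19484 / 25181 * 100 = 77.38

77.38 %


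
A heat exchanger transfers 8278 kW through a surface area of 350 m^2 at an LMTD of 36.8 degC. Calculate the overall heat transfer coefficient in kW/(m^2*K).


From Q = U*A*LMTD, U = Q / (A * LMTD)
U = 8278 / (350 * 36.8) = 8278 / 12880 = 0.6427

0.6427 kW/(m^2*K)


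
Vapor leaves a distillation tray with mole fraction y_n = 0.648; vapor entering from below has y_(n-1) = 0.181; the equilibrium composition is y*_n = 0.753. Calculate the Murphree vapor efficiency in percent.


Murphree vapor efficiency: EMV = (y_n - y_(n-1)) / (y*_n - y_(n-1)) * 100
EMV = (0.648 - 0.181) / (0.753 - 0.181) * 100 = 0.467 / 0.572 * 100 = 81.64

81.64 %


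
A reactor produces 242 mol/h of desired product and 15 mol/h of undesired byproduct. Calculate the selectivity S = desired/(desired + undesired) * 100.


Selectivity = desired / (desired + undesired) * 100
Total products = 242 + 15 = 257 mol/h
S = 242 / 257 * 100
= 0.9416 * 100
= 94.16 %

94.16 %


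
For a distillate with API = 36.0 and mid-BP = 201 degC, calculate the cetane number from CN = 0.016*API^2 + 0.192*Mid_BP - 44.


CN = 0.016 * 36.0^2 + 0.192 * 201 - 44
CN = 20.736 + 38.592 - 44 = 15.328

15.328


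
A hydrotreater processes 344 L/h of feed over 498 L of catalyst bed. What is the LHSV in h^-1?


LHSV = volumetric feed rate / catalyst volume
= 344 L/h / 498 L
= 0.6908 h^-1

0.6908 h^-1


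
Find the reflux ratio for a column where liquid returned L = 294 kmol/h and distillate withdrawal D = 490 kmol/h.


Reflux ratio definition: R = L / D (liquid returned / distillate withdrawn)
L = 294 kmol/h, D = 490 kmol/h
R = 294 / 490 = 0.6000

0.6000


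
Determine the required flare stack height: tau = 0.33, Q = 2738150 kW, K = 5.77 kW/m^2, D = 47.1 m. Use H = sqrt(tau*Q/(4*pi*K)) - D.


tau*Q/(4*pi*K) = 0.33 * 2738150 / (4 * pi * 5.77) = 12461.9
sqrt(12461.9) = 111.633
H = 111.633 - 47.1 = 64.53

64.53 m


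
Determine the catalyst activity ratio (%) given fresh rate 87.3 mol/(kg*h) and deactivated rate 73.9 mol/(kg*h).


Activity (%) = (rate_used / rate_fresh) * 100
rate_used = 73.9, rate_fresh = 87.3
= (73.9 / 87.3) * 100
= 0.8465 * 100 = 84.65

84.65 %


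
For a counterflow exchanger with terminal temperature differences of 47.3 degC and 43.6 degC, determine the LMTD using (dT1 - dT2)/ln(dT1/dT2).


LMTD = (dT1 - dT2) / ln(dT1/dT2)
= (47.3 - 43.6) / ln(47.3 / 43.6) = 3.7 / 0.0814531 = 45.42

45.42 degC


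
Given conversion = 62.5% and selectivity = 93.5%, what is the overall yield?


Overall yield = conversion (%) * selectivity (%) / 100
Conversion = 62.5%, Selectivity = 93.5%
Y = 62.5 * 93.5 / 100
= 58.4375 %

58.4375 %


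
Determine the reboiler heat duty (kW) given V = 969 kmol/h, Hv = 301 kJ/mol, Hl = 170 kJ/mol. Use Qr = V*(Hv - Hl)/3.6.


Qr = 969 * (301 - 170) / 3.6 = 969 * 131 / 3.6 = 35260

35260 kW


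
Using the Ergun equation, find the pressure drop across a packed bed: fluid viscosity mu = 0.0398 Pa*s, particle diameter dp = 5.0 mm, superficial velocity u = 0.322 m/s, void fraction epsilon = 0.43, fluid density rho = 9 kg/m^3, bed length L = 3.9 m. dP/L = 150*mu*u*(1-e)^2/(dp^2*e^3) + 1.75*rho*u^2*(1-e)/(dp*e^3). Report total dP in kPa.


dp = 5.0 mm = 0.005 m
Viscous term = 150*0.0398*0.322*(1-0.43)^2 / (0.005^2*0.43^3) = 314221
Inertial term = 1.75*9*0.322^2*(1-0.43) / (0.005*0.43^3) = 2341.49
dP/L = 314221 + 2341.49 = 316562 Pa/m
dP = 316562 * 3.9 / 1000 = 1235 kPa

1235 kPa


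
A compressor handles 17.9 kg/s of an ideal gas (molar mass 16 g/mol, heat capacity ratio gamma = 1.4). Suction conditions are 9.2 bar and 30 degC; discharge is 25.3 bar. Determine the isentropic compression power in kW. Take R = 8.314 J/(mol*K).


Isentropic work: W = m*(gamma/(gamma-1))*(R*T1/MW)*((P2/P1)^((gamma-1)/gamma) - 1)
T1 = 30 + 273.15 = 303.15 K
Pressure ratio = 25.3 / 9.2 = 2.75
Exponent = (1.4 - 1)/1.4 = 0.285714
(P2/P1)^exp - 1 = 2.75^0.285714 - 1 = 0.33513
W = 17.9 * 1.4 / 0.4 * 8.314 * 303.15 / 16 * 0.33513 = 3307

3307 kW


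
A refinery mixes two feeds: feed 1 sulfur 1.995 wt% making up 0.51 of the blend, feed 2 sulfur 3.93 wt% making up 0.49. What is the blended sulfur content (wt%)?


Linear sulfur blending: S_blend = x1*S1 + x2*S2
Contribution 1: 0.51 * 1.995 = 1.01745 wt%
Contribution 2: 0.49 * 3.93 = 1.9257 wt%
S_blend = 1.01745 + 1.9257 = 2.94315

2.94315 wt%


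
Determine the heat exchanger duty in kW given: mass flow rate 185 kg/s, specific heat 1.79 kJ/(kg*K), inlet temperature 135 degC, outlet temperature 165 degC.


Q = m_dot * cp * delta_T
delta_T = 165 - 135 = 30 K
Q = 185 * 1.79 * 30
= 331.15 * 30
= 9934.5 kW

9934.5 kW


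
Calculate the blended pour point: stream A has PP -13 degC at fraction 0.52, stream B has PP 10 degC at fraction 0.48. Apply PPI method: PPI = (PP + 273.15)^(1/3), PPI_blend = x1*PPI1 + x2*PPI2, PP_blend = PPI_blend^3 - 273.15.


PPI_1 = (-13 + 273.15)^(1/3) = 6.383731
PPI_2 = (10 + 273.15)^(1/3) = 6.566574
PPI_blend = 0.52 * 6.383731 + 0.48 * 6.566574 = 6.471496
PP_blend = 6.471496^3 - 273.15 = 271.0279 - 273.15 = -2.12

-2.12 degC


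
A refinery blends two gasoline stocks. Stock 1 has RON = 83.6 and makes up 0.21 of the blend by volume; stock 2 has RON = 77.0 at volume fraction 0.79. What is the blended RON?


Linear blending: RON_blend = sum(vi * RONi)
Contribution 1: 0.21 * 83.6 = 17.556
Contribution 2: 0.79 * 77.0 = 60.83
RON_blend = 17.556 + 60.83 = 78.386

78.386


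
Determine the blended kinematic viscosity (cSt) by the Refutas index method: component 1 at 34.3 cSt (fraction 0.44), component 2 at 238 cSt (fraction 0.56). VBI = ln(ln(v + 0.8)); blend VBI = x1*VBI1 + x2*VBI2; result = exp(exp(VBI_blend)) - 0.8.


Refutas method: VBN_i = 14.534*ln(ln(visc_i + 0.8)) + 10.975, blended linearly by mass fraction; since VBN is linear in VBI_i = ln(ln(visc_i + 0.8)) and the fractions sum to 1, blend VBI directly: visc = exp(exp(VBI_blend)) - 0.8
VBI_1 = ln(ln(34.3 + 0.8)) = 1.26926
VBI_2 = ln(ln(238 + 0.8)) = 1.70031
VBI_blend = 0.44 * 1.26926 + 0.56 * 1.70031 = 1.51065
visc_blend = exp(exp(1.51065)) - 0.8 = 91.93

91.93 cSt


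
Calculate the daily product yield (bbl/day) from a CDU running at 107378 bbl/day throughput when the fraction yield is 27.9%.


Crude throughput = 107378 bbl/day
Fraction yield = 27.9%
yield = throughput * fraction / 100
yield = 107378 * 27.9 / 100 = 29958.462

29958.462 bbl/day


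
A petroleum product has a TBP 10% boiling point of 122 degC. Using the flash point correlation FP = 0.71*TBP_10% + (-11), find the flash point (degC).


FP = 0.71 * 122 + (-11) = 75.62

75.62 degC


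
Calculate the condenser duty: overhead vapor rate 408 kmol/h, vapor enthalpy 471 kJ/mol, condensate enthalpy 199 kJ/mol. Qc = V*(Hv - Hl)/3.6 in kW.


Qc = 408 * (471 - 199) / 3.6 = 408 * 272 / 3.6 = 30830

30830 kW


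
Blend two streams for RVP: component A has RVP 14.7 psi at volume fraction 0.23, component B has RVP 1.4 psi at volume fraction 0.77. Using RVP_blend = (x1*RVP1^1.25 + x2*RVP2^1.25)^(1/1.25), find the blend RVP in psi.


Chevron index: RVP_blend = (sum xi*RVPi^1.25)^(1/1.25)
RVP^1.25 terms: 0.23 * 14.7^1.25 + 0.77 * 1.4^1.25 = 7.79285
RVP_blend = 7.79285^(1/1.25) = 5.168

5.168 psi


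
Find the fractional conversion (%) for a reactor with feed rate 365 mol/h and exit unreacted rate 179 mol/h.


X = (F_in - F_out) / F_in * 100
Moles reacted = 365 - 179 = 186
X = 186 / 365 * 100
= 0.5096 * 100
= 50.96 %

50.96 %


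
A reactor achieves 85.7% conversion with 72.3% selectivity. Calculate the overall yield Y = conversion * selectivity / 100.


Overall yield = conversion (%) * selectivity (%) / 100
Conversion = 85.7%, Selectivity = 72.3%
Y = 85.7 * 72.3 / 100
= 61.9611 %

61.9611 %


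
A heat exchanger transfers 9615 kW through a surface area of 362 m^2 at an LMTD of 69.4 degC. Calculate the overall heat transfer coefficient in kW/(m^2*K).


From Q = U*A*LMTD, U = Q / (A * LMTD)
U = 9615 / (362 * 69.4) = 9615 / 25122.8 = 0.3827

0.3827 kW/(m^2*K)


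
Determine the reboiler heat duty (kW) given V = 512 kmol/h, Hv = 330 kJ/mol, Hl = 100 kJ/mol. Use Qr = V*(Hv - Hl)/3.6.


Qr = 512 * (330 - 100) / 3.6 = 512 * 230 / 3.6 = 32710

32710 kW


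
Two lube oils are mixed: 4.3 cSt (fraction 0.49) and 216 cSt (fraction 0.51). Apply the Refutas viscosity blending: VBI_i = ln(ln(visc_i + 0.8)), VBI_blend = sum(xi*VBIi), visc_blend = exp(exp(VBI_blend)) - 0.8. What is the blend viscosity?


Refutas method: VBN_i = 14.534*ln(ln(visc_i + 0.8)) + 10.975, blended linearly by mass fraction; since VBN is linear in VBI_i = ln(ln(visc_i + 0.8)) and the fractions sum to 1, blend VBI directly: visc = exp(exp(VBI_blend)) - 0.8
VBI_1 = ln(ln(4.3 + 0.8)) = 0.488114
VBI_2 = ln(ln(216 + 0.8)) = 1.6825
VBI_blend = 0.49 * 0.488114 + 0.51 * 1.6825 = 1.09725
visc_blend = exp(exp(1.09725)) - 0.8 = 19.20

19.20 cSt


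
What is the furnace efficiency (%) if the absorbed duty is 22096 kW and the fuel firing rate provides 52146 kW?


Furnace efficiency = Q_absorbed / Q_fuel * 100
= 22096 / 52146 * 100 = 42.37

42.37 %


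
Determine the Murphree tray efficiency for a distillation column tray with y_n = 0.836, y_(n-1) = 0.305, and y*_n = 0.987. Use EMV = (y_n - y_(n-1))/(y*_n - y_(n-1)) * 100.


Murphree vapor efficiency: EMV = (y_n - y_(n-1)) / (y*_n - y_(n-1)) * 100
EMV = (0.836 - 0.305) / (0.987 - 0.305) * 100 = 0.531 / 0.682 * 100 = 77.86

77.86 %


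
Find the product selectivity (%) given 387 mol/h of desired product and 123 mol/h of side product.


Selectivity = desired / (desired + undesired) * 100
Total products = 387 + 123 = 510 mol/h
S = 387 / 510 * 100
= 0.7588 * 100
= 75.88 %

75.88 %


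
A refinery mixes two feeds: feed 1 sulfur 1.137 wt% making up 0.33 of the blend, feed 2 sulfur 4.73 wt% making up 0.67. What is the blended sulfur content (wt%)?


Linear sulfur blending: S_blend = x1*S1 + x2*S2
Contribution 1: 0.33 * 1.137 = 0.37521 wt%
Contribution 2: 0.67 * 4.73 = 3.1691 wt%
S_blend = 0.37521 + 3.1691 = 3.54431

3.54431 wt%


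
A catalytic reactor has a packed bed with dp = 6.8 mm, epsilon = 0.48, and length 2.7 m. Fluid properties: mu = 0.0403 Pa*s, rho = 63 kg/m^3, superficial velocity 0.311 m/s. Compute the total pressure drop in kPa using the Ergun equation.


dp = 6.8 mm = 0.0068 m
Viscous term = 150*0.0403*0.311*(1-0.48)^2 / (0.0068^2*0.48^3) = 99408.1
Inertial term = 1.75*63*0.311^2*(1-0.48) / (0.0068*0.48^3) = 7373.44
dP/L = 99408.1 + 7373.44 = 106782 Pa/m
dP = 106782 * 2.7 / 1000 = 288.3 kPa

288.3 kPa


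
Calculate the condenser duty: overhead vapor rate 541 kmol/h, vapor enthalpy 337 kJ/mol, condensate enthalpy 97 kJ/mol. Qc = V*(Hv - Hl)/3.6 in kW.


Qc = 541 * (337 - 97) / 3.6 = 541 * 240 / 3.6 = 36070

36070 kW


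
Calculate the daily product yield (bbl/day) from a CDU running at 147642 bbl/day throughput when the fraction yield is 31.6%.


Crude throughput = 147642 bbl/day
Fraction yield = 31.6%
yield = throughput * fraction / 100
yield = 147642 * 31.6 / 100 = 46654.872

46654.872 bbl/day


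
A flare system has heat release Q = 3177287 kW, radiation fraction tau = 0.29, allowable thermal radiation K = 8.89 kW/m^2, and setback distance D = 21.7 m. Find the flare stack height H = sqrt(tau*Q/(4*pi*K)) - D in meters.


tau*Q/(4*pi*K) = 0.29 * 3177287 / (4 * pi * 8.89) = 8247.89
sqrt(8247.89) = 90.8179
H = 90.8179 - 21.7 = 69.12

69.12 m


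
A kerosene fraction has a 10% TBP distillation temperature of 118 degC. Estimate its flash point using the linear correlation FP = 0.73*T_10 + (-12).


FP = 0.73 * 118 + (-12) = 74.14

74.14 degC


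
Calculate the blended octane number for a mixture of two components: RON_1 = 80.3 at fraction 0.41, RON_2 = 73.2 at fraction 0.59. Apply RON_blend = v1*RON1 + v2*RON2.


Linear blending: RON_blend = sum(vi * RONi)
Contribution 1: 0.41 * 80.3 = 32.923
Contribution 2: 0.59 * 73.2 = 43.188
RON_blend = 32.923 + 43.188 = 76.111

76.111


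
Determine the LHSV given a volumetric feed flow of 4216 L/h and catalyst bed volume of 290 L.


LHSV = volumetric feed rate / catalyst volume
= 4216 L/h / 290 L
= 14.54 h^-1

14.54 h^-1


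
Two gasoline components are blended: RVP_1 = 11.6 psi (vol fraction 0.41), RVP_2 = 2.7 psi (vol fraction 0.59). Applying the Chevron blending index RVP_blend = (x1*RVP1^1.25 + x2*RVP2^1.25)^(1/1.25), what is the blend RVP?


Chevron index: RVP_blend = (sum xi*RVPi^1.25)^(1/1.25)
RVP^1.25 terms: 0.41 * 11.6^1.25 + 0.59 * 2.7^1.25 = 10.8192
RVP_blend = 10.8192^(1/1.25) = 6.720

6.720 psi


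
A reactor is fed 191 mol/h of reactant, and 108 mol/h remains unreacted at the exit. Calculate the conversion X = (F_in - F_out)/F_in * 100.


X = (F_in - F_out) / F_in * 100
Moles reacted = 191 - 108 = 83
X = 83 / 191 * 100
= 0.4346 * 100
= 43.46 %

43.46 %


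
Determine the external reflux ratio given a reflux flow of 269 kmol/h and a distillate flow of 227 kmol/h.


Reflux ratio definition: R = L / D (liquid returned / distillate withdrawn)
L = 269 kmol/h, D = 227 kmol/h
R = 269 / 227 = 1.185

1.185


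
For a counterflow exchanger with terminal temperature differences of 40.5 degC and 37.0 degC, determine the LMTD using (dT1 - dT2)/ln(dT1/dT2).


LMTD = (dT1 - dT2) / ln(dT1/dT2)
= (40.5 - 37.0) / ln(40.5 / 37.0) = 3.5 / 0.0903841 = 38.72

38.72 degC


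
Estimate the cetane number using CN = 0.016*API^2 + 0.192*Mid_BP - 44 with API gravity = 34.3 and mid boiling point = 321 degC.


CN = 0.016 * 34.3^2 + 0.192 * 321 - 44
CN = 18.82384 + 61.632 - 44 = 36.45584

36.45584


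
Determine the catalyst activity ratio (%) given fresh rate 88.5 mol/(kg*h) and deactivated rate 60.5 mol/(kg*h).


Activity (%) = (rate_used / rate_fresh) * 100
rate_used = 60.5, rate_fresh = 88.5
= (60.5 / 88.5) * 100
= 0.6836 * 100 = 68.36

68.36 %


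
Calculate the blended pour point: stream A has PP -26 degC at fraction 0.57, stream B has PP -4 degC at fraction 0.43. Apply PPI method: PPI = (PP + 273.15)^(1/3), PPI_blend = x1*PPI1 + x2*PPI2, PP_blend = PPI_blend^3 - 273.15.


PPI_1 = (-26 + 273.15)^(1/3) = 6.275575
PPI_2 = (-4 + 273.15)^(1/3) = 6.456514
PPI_blend = 0.57 * 6.275575 + 0.43 * 6.456514 = 6.353379
PP_blend = 6.353379^3 - 273.15 = 256.4568 - 273.15 = -16.69

-16.69 degC


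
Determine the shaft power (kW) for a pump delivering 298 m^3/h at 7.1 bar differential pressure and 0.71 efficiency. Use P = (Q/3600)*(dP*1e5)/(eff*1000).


Q = 298 / 3600 = 0.0827778 m^3/s
P = 0.0827778 * (7.1 * 1e5) / 0.71 / 1000 = 82.78

82.78 kW


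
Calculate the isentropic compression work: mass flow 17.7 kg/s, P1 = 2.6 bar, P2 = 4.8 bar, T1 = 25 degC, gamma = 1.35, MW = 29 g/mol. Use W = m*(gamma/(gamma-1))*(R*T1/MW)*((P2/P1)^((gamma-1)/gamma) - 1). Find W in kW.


Isentropic work: W = m*(gamma/(gamma-1))*(R*T1/MW)*((P2/P1)^((gamma-1)/gamma) - 1)
T1 = 25 + 273.15 = 298.15 K
Pressure ratio = 4.8 / 2.6 = 1.84615
Exponent = (1.35 - 1)/1.35 = 0.259259
(P2/P1)^exp - 1 = 1.84615^0.259259 - 1 = 0.172282
W = 17.7 * 1.35 / 0.35 * 8.314 * 298.15 / 29 * 0.172282 = 1005

1005 kW


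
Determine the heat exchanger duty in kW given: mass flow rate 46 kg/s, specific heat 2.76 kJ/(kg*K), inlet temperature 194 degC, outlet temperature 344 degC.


Q = m_dot * cp * delta_T
delta_T = 344 - 194 = 150 K
Q = 46 * 2.76 * 150
= 126.96 * 150
= 19044 kW

19044 kW


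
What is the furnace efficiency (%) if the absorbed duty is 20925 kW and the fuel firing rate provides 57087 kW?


Furnace efficiency = Q_absorbed / Q_fuel * 100
= 20925 / 57087 * 100 = 36.65

36.65 %


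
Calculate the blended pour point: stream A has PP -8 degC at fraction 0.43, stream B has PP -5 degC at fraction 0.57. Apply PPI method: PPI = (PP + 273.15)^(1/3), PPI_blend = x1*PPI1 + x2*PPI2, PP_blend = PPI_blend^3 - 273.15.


PPI_1 = (-8 + 273.15)^(1/3) = 6.42437
PPI_2 = (-5 + 273.15)^(1/3) = 6.448508
PPI_blend = 0.43 * 6.42437 + 0.57 * 6.448508 = 6.438129
PP_blend = 6.438129^3 - 273.15 = 266.8573 - 273.15 = -6.29

-6.29 degC


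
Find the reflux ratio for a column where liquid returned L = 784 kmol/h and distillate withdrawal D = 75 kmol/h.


Reflux ratio definition: R = L / D (liquid returned / distillate withdrawn)
L = 784 kmol/h, D = 75 kmol/h
R = 784 / 75 = 10.45

10.45


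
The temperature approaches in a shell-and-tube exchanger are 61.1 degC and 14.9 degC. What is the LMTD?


LMTD = (dT1 - dT2) / ln(dT1/dT2)
= (61.1 - 14.9) / ln(61.1 / 14.9) = 46.2 / 1.41115 = 32.74

32.74 degC


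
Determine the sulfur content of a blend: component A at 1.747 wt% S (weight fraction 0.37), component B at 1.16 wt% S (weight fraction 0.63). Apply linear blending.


Linear sulfur blending: S_blend = x1*S1 + x2*S2
Contribution 1: 0.37 * 1.747 = 0.64639 wt%
Contribution 2: 0.63 * 1.16 = 0.7308 wt%
S_blend = 0.64639 + 0.7308 = 1.37719

1.37719 wt%


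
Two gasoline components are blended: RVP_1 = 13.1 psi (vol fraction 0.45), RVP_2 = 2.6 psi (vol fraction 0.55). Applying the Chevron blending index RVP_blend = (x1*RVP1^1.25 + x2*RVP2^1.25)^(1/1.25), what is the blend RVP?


Chevron index: RVP_blend = (sum xi*RVPi^1.25)^(1/1.25)
RVP^1.25 terms: 0.45 * 13.1^1.25 + 0.55 * 2.6^1.25 = 13.0309
RVP_blend = 13.0309^(1/1.25) = 7.798

7.798 psi


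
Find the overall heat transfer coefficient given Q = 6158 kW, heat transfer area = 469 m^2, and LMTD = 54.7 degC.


From Q = U*A*LMTD, U = Q / (A * LMTD)
U = 6158 / (469 * 54.7) = 6158 / 25654.3 = 0.2400

0.2400 kW/(m^2*K)


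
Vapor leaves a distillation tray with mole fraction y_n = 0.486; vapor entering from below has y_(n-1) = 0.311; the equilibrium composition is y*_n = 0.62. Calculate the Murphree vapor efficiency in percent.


Murphree vapor efficiency: EMV = (y_n - y_(n-1)) / (y*_n - y_(n-1)) * 100
EMV = (0.486 - 0.311) / (0.62 - 0.311) * 100 = 0.175 / 0.309 * 100 = 56.63

56.63 %


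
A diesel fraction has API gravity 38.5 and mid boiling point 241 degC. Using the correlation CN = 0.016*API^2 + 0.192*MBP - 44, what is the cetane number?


CN = 0.016 * 38.5^2 + 0.192 * 241 - 44
CN = 23.716 + 46.272 - 44 = 25.988

25.988


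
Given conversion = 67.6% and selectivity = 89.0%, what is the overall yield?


Overall yield = conversion (%) * selectivity (%) / 100
Conversion = 67.6%, Selectivity = 89.0%
Y = 67.6 * 89.0 / 100
= 60.164 %

60.164 %


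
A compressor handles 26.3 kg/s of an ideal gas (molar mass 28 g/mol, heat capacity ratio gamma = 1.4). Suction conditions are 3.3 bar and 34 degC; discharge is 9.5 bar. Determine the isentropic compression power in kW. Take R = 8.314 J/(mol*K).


Isentropic work: W = m*(gamma/(gamma-1))*(R*T1/MW)*((P2/P1)^((gamma-1)/gamma) - 1)
T1 = 34 + 273.15 = 307.15 K
Pressure ratio = 9.5 / 3.3 = 2.87879
Exponent = (1.4 - 1)/1.4 = 0.285714
(P2/P1)^exp - 1 = 2.87879^0.285714 - 1 = 0.352704
W = 26.3 * 1.4 / 0.4 * 8.314 * 307.15 / 28 * 0.352704 = 2961

2961 kW


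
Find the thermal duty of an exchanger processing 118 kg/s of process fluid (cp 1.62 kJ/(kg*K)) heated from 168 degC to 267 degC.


Q = m_dot * cp * delta_T
delta_T = 267 - 168 = 99 K
Q = 118 * 1.62 * 99
= 191.16 * 99
= 18924.84 kW

18924.84 kW


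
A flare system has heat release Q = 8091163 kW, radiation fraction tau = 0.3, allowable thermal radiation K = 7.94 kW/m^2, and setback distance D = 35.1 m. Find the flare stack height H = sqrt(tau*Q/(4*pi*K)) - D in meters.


tau*Q/(4*pi*K) = 0.3 * 8091163 / (4 * pi * 7.94) = 24327.7
sqrt(24327.7) = 155.973
H = 155.973 - 35.1 = 120.9

120.9 m


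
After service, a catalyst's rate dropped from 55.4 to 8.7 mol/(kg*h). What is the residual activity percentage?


Activity (%) = (rate_used / rate_fresh) * 100
rate_used = 8.7, rate_fresh = 55.4
= (8.7 / 55.4) * 100
= 0.1570 * 100 = 15.70

15.70 %


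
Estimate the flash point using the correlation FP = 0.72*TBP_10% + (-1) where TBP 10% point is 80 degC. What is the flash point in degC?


FP = 0.72 * 80 + (-1) = 56.6

56.6 degC


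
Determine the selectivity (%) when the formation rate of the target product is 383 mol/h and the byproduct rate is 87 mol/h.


Selectivity = desired / (desired + undesired) * 100
Total products = 383 + 87 = 470 mol/h
S = 383 / 470 * 100
= 0.8149 * 100
= 81.49 %

81.49 %


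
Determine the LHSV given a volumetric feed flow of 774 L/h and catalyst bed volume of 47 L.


LHSV = volumetric feed rate / catalyst volume
= 774 L/h / 47 L
= 16.47 h^-1

16.47 h^-1


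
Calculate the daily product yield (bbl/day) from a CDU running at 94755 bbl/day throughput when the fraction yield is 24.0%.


Crude throughput = 94755 bbl/day
Fraction yield = 24.0%
yield = throughput * fraction / 100
yield = 94755 * 24.0 / 100 = 22741.2

22741.2 bbl/day


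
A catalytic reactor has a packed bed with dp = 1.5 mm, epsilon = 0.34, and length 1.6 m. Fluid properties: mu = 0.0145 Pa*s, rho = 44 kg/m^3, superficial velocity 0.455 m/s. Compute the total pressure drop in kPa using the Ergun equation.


dp = 1.5 mm = 0.0015 m
Viscous term = 150*0.0145*0.455*(1-0.34)^2 / (0.0015^2*0.34^3) = 4874600
Inertial term = 1.75*44*0.455^2*(1-0.34) / (0.0015*0.34^3) = 178455
dP/L = 4874600 + 178455 = 5053060 Pa/m
dP = 5053060 * 1.6 / 1000 = 8085 kPa

8085 kPa


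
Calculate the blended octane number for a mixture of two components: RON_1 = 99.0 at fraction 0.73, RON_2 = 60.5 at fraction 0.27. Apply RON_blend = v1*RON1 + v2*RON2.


Linear blending: RON_blend = sum(vi * RONi)
Contribution 1: 0.73 * 99.0 = 72.27
Contribution 2: 0.27 * 60.5 = 16.335
RON_blend = 72.27 + 16.335 = 88.605

88.605


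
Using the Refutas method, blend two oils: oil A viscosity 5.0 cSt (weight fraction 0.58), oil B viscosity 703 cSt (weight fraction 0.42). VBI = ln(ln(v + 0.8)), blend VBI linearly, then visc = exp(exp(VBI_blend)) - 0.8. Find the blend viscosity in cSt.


Refutas method: VBN_i = 14.534*ln(ln(visc_i + 0.8)) + 10.975, blended linearly by mass fraction; since VBN is linear in VBI_i = ln(ln(visc_i + 0.8)) and the fractions sum to 1, blend VBI directly: visc = exp(exp(VBI_blend)) - 0.8
VBI_1 = ln(ln(5.0 + 0.8)) = 0.564096
VBI_2 = ln(ln(703 + 0.8)) = 1.88046
VBI_blend = 0.58 * 0.564096 + 0.42 * 1.88046 = 1.11697
visc_blend = exp(exp(1.11697)) - 0.8 = 20.43

20.43 cSt


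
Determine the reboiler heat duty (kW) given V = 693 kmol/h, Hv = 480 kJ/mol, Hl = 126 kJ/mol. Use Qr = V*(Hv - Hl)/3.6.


Qr = 693 * (480 - 126) / 3.6 = 693 * 354 / 3.6 = 68140

68140 kW


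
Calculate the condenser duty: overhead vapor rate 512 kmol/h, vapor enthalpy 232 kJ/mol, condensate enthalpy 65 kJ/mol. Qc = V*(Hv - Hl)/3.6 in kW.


Qc = 512 * (232 - 65) / 3.6 = 512 * 167 / 3.6 = 23750

23750 kW


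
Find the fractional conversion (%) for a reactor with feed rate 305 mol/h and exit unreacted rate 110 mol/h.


X = (F_in - F_out) / F_in * 100
Moles reacted = 305 - 110 = 195
X = 195 / 305 * 100
= 0.6393 * 100
= 63.93 %

63.93 %


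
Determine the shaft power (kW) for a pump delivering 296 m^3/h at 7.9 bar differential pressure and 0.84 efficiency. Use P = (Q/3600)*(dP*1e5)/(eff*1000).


Q = 296 / 3600 = 0.0822222 m^3/s
P = 0.0822222 * (7.9 * 1e5) / 0.84 / 1000 = 77.33

77.33 kW


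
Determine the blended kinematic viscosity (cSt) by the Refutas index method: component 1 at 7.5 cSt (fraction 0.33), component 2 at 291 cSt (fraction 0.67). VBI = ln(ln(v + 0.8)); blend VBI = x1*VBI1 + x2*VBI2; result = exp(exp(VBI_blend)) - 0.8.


Refutas method: VBN_i = 14.534*ln(ln(visc_i + 0.8)) + 10.975, blended linearly by mass fraction; since VBN is linear in VBI_i = ln(ln(visc_i + 0.8)) and the fractions sum to 1, blend VBI directly: visc = exp(exp(VBI_blend)) - 0.8
VBI_1 = ln(ln(7.5 + 0.8)) = 0.749648
VBI_2 = ln(ln(291 + 0.8)) = 1.73626
VBI_blend = 0.33 * 0.749648 + 0.67 * 1.73626 = 1.41068
visc_blend = exp(exp(1.41068)) - 0.8 = 59.46

59.46 cSt


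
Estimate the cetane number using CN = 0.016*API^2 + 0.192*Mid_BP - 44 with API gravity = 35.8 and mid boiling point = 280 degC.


CN = 0.016 * 35.8^2 + 0.192 * 280 - 44
CN = 20.50624 + 53.76 - 44 = 30.26624

30.26624


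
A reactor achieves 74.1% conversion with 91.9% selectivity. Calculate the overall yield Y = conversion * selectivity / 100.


Overall yield = conversion (%) * selectivity (%) / 100
Conversion = 74.1%, Selectivity = 91.9%
Y = 74.1 * 91.9 / 100
= 68.0979 %

68.0979 %


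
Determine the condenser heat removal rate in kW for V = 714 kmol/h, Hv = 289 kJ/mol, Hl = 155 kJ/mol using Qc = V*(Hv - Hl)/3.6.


Qc = 714 * (289 - 155) / 3.6 = 714 * 134 / 3.6 = 26580

26580 kW


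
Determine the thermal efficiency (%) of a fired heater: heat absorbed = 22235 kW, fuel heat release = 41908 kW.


Furnace efficiency = Q_absorbed / Q_fuel * 100
= 22235 / 41908 * 100 = 53.06

53.06 %


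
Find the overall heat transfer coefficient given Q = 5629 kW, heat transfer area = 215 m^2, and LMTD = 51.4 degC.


From Q = U*A*LMTD, U = Q / (A * LMTD)
U = 5629 / (215 * 51.4) = 5629 / 11051 = 0.5094

0.5094 kW/(m^2*K)


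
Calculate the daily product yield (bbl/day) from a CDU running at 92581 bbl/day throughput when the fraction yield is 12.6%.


Crude throughput = 92581 bbl/day
Fraction yield = 12.6%
yield = throughput * fraction / 100
yield = 92581 * 12.6 / 100 = 11665.206

11665.206 bbl/day


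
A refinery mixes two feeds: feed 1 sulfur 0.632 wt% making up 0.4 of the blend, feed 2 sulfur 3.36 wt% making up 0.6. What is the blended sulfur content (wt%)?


Linear sulfur blending: S_blend = x1*S1 + x2*S2
Contribution 1: 0.4 * 0.632 = 0.2528 wt%
Contribution 2: 0.6 * 3.36 = 2.016 wt%
S_blend = 0.2528 + 2.016 = 2.2688

2.2688 wt%


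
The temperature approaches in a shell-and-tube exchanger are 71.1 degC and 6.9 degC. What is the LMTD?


LMTD = (dT1 - dT2) / ln(dT1/dT2)
= (71.1 - 6.9) / ln(71.1 / 6.9) = 64.2 / 2.33257 = 27.52

27.52 degC


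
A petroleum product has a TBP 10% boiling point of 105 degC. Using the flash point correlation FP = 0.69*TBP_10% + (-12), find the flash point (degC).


FP = 0.69 * 105 + (-12) = 60.45

60.45 degC


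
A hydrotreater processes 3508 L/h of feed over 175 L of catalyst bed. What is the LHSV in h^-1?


LHSV = volumetric feed rate / catalyst volume
= 3508 L/h / 175 L
= 20.05 h^-1

20.05 h^-1


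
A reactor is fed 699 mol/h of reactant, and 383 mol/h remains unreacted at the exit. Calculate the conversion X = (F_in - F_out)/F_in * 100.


X = (F_in - F_out) / F_in * 100
Moles reacted = 699 - 383 = 316
X = 316 / 699 * 100
= 0.4521 * 100
= 45.21 %

45.21 %


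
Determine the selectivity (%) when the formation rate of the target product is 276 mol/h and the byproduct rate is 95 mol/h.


Selectivity = desired / (desired + undesired) * 100
Total products = 276 + 95 = 371 mol/h
S = 276 / 371 * 100
= 0.7439 * 100
= 74.39 %

74.39 %


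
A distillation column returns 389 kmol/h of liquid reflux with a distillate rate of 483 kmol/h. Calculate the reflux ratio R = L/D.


Reflux ratio definition: R = L / D (liquid returned / distillate withdrawn)
L = 389 kmol/h, D = 483 kmol/h
R = 389 / 483 = 0.8054

0.8054


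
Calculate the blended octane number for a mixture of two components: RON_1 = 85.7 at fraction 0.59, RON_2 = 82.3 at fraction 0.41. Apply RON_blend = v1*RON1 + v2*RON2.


Linear blending: RON_blend = sum(vi * RONi)
Contribution 1: 0.59 * 85.7 = 50.563
Contribution 2: 0.41 * 82.3 = 33.743
RON_blend = 50.563 + 33.743 = 84.306

84.306


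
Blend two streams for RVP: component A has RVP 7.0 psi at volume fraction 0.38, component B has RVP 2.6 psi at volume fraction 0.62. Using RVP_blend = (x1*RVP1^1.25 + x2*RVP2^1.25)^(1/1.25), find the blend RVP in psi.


Chevron index: RVP_blend = (sum xi*RVPi^1.25)^(1/1.25)
RVP^1.25 terms: 0.38 * 7.0^1.25 + 0.62 * 2.6^1.25 = 6.37365
RVP_blend = 6.37365^(1/1.25) = 4.401

4.401 psi
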